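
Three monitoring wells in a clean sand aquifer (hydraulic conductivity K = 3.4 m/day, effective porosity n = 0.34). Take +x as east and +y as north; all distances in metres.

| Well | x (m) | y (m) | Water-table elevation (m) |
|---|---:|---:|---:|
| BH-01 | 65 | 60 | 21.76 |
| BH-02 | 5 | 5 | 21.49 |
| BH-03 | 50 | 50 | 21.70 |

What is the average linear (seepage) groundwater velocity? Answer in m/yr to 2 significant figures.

12 m/yr

With h = a·x + b·y + c and BH-01 as origin, the differences give:
  (-60)·a + (-55)·b = -0.27
  (-15)·a + (-10)·b = -0.06
Eliminate b (×(-10) and ×(-55), subtract): -225·a = -0.600 → a = ∂h/∂x = +0.002667
Back-substitute: b = ∂h/∂y = +0.002000.
|∇h| = √(0.002667² + 0.002000²) = 0.003334
Seepage velocity v = K·i/n = 3.4 × 0.003334 / 0.34 = 0.03334 m/day = 12.18 m/yr.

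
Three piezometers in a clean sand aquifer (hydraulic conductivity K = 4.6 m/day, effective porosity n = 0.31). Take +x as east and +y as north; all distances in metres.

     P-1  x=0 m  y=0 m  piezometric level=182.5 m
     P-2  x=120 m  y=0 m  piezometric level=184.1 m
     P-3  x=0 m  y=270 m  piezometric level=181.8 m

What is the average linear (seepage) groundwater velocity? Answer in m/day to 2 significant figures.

∂h/∂x = (184.1 − 182.5) / (120 − 0) = +0.01333
∂h/∂y = (181.8 − 182.5) / (270 − 0) = -0.002593
|∇h| = √(0.01333² + -0.002593²) = 0.01358
Seepage velocity v = K·i/n = 4.6 × 0.01358 / 0.31 = 0.2015 m/day.

0.20 m/day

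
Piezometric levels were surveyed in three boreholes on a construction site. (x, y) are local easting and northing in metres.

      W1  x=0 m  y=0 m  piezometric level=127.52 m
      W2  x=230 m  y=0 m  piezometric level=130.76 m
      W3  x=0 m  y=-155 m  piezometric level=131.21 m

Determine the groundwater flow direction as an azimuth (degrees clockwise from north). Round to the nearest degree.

∂h/∂x = (130.76 − 127.52) / (230 − 0) = +0.01409
∂h/∂y = (131.21 − 127.52) / (-155 − 0) = -0.02381
Flow direction (−∇h) has components (-0.01409 E, +0.02381 N).
Azimuth = atan2(E, N) = atan2(-0.01409, +0.02381) = 329.4° ≈ 329°.

329°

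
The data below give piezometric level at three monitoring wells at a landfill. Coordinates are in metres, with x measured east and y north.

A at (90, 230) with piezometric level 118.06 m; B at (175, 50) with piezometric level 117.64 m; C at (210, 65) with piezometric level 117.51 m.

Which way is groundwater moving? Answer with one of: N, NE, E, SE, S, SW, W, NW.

Taking A as reference: B−A = (85, -180, -0.42); C−A = (120, -165, -0.55).
Determinant of the coordinate differences = 85·(-165) − 120·(-180) = 7575.
∂h/∂x = [(-0.42)·(-165) − (-0.55)·(-180)] / 7575 = -0.003921
∂h/∂y = [85·(-0.55) − 120·(-0.42)] / 7575 = +0.0004818
Flow = −∇h = (+0.003921 east, -0.0004818 north), which points east.

E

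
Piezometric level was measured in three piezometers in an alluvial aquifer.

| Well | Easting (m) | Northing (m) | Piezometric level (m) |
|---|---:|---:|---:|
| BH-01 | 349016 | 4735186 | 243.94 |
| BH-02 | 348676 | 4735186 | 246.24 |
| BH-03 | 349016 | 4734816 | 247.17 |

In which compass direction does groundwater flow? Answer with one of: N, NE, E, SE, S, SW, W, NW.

∂h/∂x = (246.24 − 243.94) / (348676 − 349016) = -0.006765
∂h/∂y = (247.17 − 243.94) / (4734816 − 4735186) = -0.008730
Flow = −∇h = (+0.006765 east, +0.008730 north), which points northeast.

NE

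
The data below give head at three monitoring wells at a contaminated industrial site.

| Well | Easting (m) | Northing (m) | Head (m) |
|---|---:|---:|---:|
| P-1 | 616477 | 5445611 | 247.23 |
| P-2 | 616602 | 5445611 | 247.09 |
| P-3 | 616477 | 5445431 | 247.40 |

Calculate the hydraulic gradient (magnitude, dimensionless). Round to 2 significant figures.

0.0015

∂h/∂x = (247.09 − 247.23) / (616602 − 616477) = -0.001120
∂h/∂y = (247.40 − 247.23) / (5445431 − 5445611) = -0.0009444
|∇h| = √(-0.001120² + -0.0009444²) = 0.001465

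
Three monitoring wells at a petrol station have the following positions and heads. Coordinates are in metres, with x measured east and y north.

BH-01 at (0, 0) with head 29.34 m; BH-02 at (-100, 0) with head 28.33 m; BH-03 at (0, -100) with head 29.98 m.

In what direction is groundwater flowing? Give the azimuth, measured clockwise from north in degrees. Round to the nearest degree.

302°

∂h/∂x = (28.33 − 29.34) / (-100 − 0) = +0.01010
∂h/∂y = (29.98 − 29.34) / (-100 − 0) = -0.006400
Flow direction (−∇h) has components (-0.01010 E, +0.006400 N).
Azimuth = atan2(E, N) = atan2(-0.01010, +0.006400) = 302.4° ≈ 302°.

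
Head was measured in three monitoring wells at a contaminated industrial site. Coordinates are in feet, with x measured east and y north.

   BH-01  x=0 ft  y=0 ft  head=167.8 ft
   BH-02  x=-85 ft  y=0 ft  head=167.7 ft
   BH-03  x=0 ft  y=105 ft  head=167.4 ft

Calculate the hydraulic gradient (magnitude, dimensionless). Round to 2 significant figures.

∂h/∂x = (167.7 − 167.8) / (-85 − 0) = +0.001176
∂h/∂y = (167.4 − 167.8) / (105 − 0) = -0.003810
|∇h| = √(0.001176² + -0.003810²) = 0.003987

0.0040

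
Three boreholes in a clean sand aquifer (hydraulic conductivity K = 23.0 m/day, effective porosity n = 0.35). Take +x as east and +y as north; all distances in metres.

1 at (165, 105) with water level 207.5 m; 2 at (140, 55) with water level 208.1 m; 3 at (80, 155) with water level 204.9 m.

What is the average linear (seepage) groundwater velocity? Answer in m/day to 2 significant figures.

1.8 m/day

Differences from 1: to 2 (Δx, Δy, Δh) = (-25, -50, +0.6); to 3 = (-85, 50, -2.6).
Solve a·Δx + b·Δy = Δh: det = (-25)·50 − (-85)·(-50) = -5500.
∂h/∂x = [(+0.6)·50 − (-2.6)·(-50)] / -5500 = +0.01818
∂h/∂y = [(-25)·(-2.6) − (-85)·(+0.6)] / -5500 = -0.02109
|∇h| = √(0.01818² + -0.02109²) = 0.02784
Seepage velocity v = K·i/n = 23.0 × 0.02784 / 0.35 = 1.829 m/day.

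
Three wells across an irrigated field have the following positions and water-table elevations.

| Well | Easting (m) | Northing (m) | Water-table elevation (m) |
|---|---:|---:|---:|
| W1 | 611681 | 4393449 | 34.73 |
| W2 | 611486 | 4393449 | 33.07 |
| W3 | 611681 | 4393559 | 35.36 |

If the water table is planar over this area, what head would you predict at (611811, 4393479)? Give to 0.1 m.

36.0 m

∂h/∂x = (33.07 − 34.73) / (611486 − 611681) = +0.008513
∂h/∂y = (35.36 − 34.73) / (4393559 − 4393449) = +0.005727
h(611811, 4393479) = 34.73 + (+0.008513)·(130) + (+0.005727)·(30) = 34.73 +1.107 +0.172 = 36.008 m.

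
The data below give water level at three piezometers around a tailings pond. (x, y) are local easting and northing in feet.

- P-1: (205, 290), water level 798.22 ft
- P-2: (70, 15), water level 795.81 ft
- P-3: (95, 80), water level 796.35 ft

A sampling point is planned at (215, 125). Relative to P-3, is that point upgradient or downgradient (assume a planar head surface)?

Differences from P-1: to P-2 (Δx, Δy, Δh) = (-135, -275, -2.41); to P-3 = (-110, -210, -1.87).
Determinant of the coordinate differences = (-135)·(-210) − (-110)·(-275) = -1900.
∂h/∂x = [(-2.41)·(-210) − (-1.87)·(-275)] / -1900 = +0.004289
∂h/∂y = [(-135)·(-1.87) − (-110)·(-2.41)] / -1900 = +0.006658
Head at (215, 125) = 798.22 + (+0.004289)·(10) + (+0.006658)·(-165) = 797.16 ft.
That is higher than the 796.35 ft at P-3, so the point is upgradient.

upgradient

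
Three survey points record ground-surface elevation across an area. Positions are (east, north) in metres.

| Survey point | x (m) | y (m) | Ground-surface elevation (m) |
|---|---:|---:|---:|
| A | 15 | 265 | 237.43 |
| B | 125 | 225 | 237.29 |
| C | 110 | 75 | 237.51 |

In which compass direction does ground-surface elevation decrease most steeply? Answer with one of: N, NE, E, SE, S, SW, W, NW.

Differences from A: to B (Δx, Δy, Δh) = (110, -40, -0.14); to C = (95, -190, +0.08).
Determinant of the coordinate differences = 110·(-190) − 95·(-40) = -17100.
∂z/∂x = [(-0.14)·(-190) − (+0.08)·(-40)] / -17100 = -0.001743
∂z/∂y = [110·(+0.08) − 95·(-0.14)] / -17100 = -0.001292
Steepest decrease is along −∇f = (+0.001743 E, +0.001292 N) → northeast.

NE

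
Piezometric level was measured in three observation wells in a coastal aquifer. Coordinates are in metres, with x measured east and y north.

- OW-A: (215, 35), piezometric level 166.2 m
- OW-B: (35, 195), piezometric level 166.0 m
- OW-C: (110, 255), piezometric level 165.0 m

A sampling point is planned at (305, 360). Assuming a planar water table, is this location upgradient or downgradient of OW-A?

downgradient

Differences from OW-A: to OW-B (Δx, Δy, Δh) = (-180, 160, -0.2); to OW-C = (-105, 220, -1.2).
Solve a·Δx + b·Δy = Δh: det = (-180)·220 − (-105)·160 = -22800.
∂h/∂x = [(-0.2)·220 − (-1.2)·160] / -22800 = -0.006491
∂h/∂y = [(-180)·(-1.2) − (-105)·(-0.2)] / -22800 = -0.008553
Head at (305, 360) = 166.2 + (-0.006491)·(90) + (-0.008553)·(325) = 162.84 m.
That is lower than the 166.2 m at OW-A, so the point is downgradient.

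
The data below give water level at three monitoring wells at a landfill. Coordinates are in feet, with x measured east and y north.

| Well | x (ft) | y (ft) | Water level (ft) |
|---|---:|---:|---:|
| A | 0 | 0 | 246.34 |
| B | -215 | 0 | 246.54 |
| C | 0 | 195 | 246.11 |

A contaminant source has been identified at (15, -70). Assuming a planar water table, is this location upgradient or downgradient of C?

upgradient

∂h/∂x = (246.54 − 246.34) / (-215 − 0) = -0.0009302
∂h/∂y = (246.11 − 246.34) / (195 − 0) = -0.001179
Head at (15, -70) = 246.34 + (-0.0009302)·(15) + (-0.001179)·(-70) = 246.41 ft.
That is higher than the 246.11 ft at C, so the point is upgradient.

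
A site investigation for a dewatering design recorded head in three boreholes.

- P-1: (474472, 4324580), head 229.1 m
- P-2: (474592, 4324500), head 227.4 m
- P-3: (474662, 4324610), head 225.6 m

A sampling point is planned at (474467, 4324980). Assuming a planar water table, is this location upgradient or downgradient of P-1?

downgradient

Taking P-1 as reference: P-2−P-1 = (120, -80, -1.7); P-3−P-1 = (190, 30, -3.5).
Determinant of the coordinate differences = 120·30 − 190·(-80) = 18800.
∂h/∂x = [(-1.7)·30 − (-3.5)·(-80)] / 18800 = -0.01761
∂h/∂y = [120·(-3.5) − 190·(-1.7)] / 18800 = -0.005160
Head at (474467, 4324980) = 229.1 + (-0.01761)·(-5) + (-0.005160)·(400) = 227.12 m.
That is lower than the 229.1 m at P-1, so the point is downgradient.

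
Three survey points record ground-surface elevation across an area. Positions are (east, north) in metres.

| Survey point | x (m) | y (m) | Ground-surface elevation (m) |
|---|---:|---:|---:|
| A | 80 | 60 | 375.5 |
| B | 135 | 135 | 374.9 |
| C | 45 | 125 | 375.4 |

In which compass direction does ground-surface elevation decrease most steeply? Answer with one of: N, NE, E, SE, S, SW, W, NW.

With z = a·x + b·y + c and A as origin, the differences give:
  55·a + 75·b = -0.6
  (-35)·a + 65·b = -0.1
Eliminate b (×65 and ×75, subtract): 6200·a = -31.50 → a = ∂z/∂x = -0.005081
Back-substitute: b = ∂z/∂y = -0.004274.
Steepest decrease is along −∇f = (+0.005081 E, +0.004274 N) → northeast.

NE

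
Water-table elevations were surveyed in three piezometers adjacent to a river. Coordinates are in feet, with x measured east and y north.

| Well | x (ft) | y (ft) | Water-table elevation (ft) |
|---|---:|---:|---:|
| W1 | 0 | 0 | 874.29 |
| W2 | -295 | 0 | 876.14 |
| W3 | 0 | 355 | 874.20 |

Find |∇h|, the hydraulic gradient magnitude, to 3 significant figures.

∂h/∂x = (876.14 − 874.29) / (-295 − 0) = -0.006271
∂h/∂y = (874.20 − 874.29) / (355 − 0) = -0.0002535
|∇h| = √(-0.006271² + -0.0002535²) = 0.006276

0.00628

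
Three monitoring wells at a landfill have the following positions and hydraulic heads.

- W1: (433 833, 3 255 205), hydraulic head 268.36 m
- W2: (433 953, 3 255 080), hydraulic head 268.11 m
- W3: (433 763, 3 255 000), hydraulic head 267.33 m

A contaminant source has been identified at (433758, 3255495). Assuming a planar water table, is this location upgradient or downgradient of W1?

upgradient

With h = a·x + b·y + c and W1 as origin, the differences give:
  120·a + (-125)·b = -0.25
  (-70)·a + (-205)·b = -1.03
Eliminate b (×(-205) and ×(-125), subtract): -33350·a = -77.500 → a = ∂h/∂x = +0.002324
Back-substitute: b = ∂h/∂y = +0.004231.
Head at (433758, 3255495) = 268.36 + (+0.002324)·(-75) + (+0.004231)·(290) = 269.41 m.
That is higher than the 268.36 m at W1, so the point is upgradient.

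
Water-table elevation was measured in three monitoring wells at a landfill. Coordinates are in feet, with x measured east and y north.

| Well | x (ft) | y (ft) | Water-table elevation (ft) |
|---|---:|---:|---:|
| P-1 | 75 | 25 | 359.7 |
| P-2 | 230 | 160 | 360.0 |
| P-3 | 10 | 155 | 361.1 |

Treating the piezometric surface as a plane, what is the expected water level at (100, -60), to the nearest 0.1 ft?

358.9 ft

Three-point gradient (reference P-1): Δ to P-2 = (155, 135, +0.3), Δ to P-3 = (-65, 130, +1.4).
∂h/∂x = -0.005186, ∂h/∂y = +0.008176 (det = 28925).
h(100, -60) = 359.7 + (-0.005186)·(25) + (+0.008176)·(-85) = 359.7 -0.130 -0.695 = 358.875 ft.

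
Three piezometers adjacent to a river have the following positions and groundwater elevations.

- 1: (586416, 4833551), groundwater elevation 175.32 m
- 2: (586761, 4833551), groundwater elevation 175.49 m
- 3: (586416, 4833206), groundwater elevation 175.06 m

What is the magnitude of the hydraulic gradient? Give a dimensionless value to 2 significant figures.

0.00090

∂h/∂x = (175.49 − 175.32) / (586761 − 586416) = +0.0004928
∂h/∂y = (175.06 − 175.32) / (4833206 − 4833551) = +0.0007536
|∇h| = √(0.0004928² + 0.0007536²) = 0.0009004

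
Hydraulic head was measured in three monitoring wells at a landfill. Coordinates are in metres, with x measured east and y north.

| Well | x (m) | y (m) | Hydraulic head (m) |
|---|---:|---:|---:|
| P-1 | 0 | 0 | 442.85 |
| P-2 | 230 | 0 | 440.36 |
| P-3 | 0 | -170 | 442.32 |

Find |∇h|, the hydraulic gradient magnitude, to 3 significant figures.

0.0113

∂h/∂x = (440.36 − 442.85) / (230 − 0) = -0.01083
∂h/∂y = (442.32 − 442.85) / (-170 − 0) = +0.003118
|∇h| = √(-0.01083² + 0.003118²) = 0.01127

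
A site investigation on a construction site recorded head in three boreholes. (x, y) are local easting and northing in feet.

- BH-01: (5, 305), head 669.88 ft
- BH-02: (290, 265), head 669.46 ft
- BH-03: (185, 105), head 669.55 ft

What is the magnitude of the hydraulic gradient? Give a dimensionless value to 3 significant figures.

Differences from BH-01: to BH-02 (Δx, Δy, Δh) = (285, -40, -0.42); to BH-03 = (180, -200, -0.33).
Determinant of the coordinate differences = 285·(-200) − 180·(-40) = -49800.
∂h/∂x = [(-0.42)·(-200) − (-0.33)·(-40)] / -49800 = -0.001422
∂h/∂y = [285·(-0.33) − 180·(-0.42)] / -49800 = +0.0003705
|∇h| = √(-0.001422² + 0.0003705²) = 0.001469

0.00147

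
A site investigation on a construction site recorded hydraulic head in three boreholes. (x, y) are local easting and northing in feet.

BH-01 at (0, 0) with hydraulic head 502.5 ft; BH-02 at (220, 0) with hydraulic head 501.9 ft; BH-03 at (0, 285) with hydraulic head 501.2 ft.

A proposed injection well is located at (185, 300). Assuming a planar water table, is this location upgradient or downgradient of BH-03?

downgradient

∂h/∂x = (501.9 − 502.5) / (220 − 0) = -0.002727
∂h/∂y = (501.2 − 502.5) / (285 − 0) = -0.004561
Head at (185, 300) = 502.5 + (-0.002727)·(185) + (-0.004561)·(300) = 500.63 ft.
That is lower than the 501.2 ft at BH-03, so the point is downgradient.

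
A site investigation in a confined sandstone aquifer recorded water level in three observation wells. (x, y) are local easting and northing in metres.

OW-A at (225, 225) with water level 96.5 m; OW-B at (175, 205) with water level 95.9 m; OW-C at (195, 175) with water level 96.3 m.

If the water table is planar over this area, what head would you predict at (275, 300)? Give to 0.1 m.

96.9 m

Three-point gradient (reference OW-A): Δ to OW-B = (-50, -20, -0.6), Δ to OW-C = (-30, -50, -0.2).
∂h/∂x = +0.01368, ∂h/∂y = -0.004211 (det = 1900).
h(275, 300) = 96.5 + (+0.01368)·(50) + (-0.004211)·(75) = 96.5 +0.684 -0.316 = 96.868 m.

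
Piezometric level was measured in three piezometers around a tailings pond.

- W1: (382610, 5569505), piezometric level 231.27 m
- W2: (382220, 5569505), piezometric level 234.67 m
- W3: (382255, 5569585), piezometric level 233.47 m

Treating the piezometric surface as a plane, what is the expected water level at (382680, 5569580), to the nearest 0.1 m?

With h = a·x + b·y + c and W1 as origin, the differences give:
  (-390)·a + 0·b = +3.40
  (-355)·a + 80·b = +2.20
Eliminate b (×80 and ×0, subtract): -31200·a = 272.000 → a = ∂h/∂x = -0.008718
Back-substitute: b = ∂h/∂y = -0.01119.
h(382680, 5569580) = 231.27 + (-0.008718)·(70) + (-0.01119)·(75) = 231.27 -0.610 -0.839 = 229.821 m.

229.8 m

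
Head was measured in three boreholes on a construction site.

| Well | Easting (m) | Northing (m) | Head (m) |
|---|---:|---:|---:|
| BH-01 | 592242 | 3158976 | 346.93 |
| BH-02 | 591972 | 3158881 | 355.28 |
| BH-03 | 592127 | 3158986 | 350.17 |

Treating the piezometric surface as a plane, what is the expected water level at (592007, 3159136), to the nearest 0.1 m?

352.7 m

Three-point gradient (reference BH-01): Δ to BH-02 = (-270, -95, +8.35), Δ to BH-03 = (-115, 10, +3.24).
∂h/∂x = -0.02872, ∂h/∂y = -0.006272 (det = -13625).
h(592007, 3159136) = 346.93 + (-0.02872)·(-235) + (-0.006272)·(160) = 346.93 +6.749 -1.003 = 352.676 m.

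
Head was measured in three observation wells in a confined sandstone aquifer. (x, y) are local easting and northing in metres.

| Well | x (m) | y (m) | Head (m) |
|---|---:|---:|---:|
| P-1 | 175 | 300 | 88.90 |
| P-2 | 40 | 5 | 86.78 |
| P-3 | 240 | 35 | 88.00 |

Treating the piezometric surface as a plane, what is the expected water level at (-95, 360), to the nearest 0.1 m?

Differences from P-1: to P-2 (Δx, Δy, Δh) = (-135, -295, -2.12); to P-3 = (65, -265, -0.90).
Solve a·Δx + b·Δy = Δh: det = (-135)·(-265) − 65·(-295) = 54950.
∂h/∂x = [(-2.12)·(-265) − (-0.90)·(-295)] / 54950 = +0.005392
∂h/∂y = [(-135)·(-0.90) − 65·(-2.12)] / 54950 = +0.004719
h(-95, 360) = 88.90 + (+0.005392)·(-270) + (+0.004719)·(60) = 88.90 -1.456 +0.283 = 87.727 m.

87.7 m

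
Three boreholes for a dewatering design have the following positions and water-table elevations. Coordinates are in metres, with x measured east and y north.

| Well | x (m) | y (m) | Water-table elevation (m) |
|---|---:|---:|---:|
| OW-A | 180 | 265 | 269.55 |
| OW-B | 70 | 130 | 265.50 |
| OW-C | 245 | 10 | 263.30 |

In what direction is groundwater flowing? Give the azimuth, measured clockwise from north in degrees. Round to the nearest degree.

Three-point gradient (reference OW-A): Δ to OW-B = (-110, -135, -4.05), Δ to OW-C = (65, -255, -6.25).
∂h/∂x = +0.005132, ∂h/∂y = +0.02582 (det = 36825).
Flow direction (−∇h) has components (-0.005132 E, -0.02582 N).
Azimuth = atan2(E, N) = atan2(-0.005132, -0.02582) = 191.2° ≈ 191°.

191°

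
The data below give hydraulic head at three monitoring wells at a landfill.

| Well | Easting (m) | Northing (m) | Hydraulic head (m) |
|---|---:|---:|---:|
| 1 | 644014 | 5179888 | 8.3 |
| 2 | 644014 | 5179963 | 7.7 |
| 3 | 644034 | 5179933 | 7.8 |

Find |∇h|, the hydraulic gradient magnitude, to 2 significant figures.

0.011

Three-point gradient (reference 1): Δ to 2 = (0, 75, -0.6), Δ to 3 = (20, 45, -0.5).
∂h/∂x = -0.007000, ∂h/∂y = -0.008000 (det = -1500).
|∇h| = √(-0.007000² + -0.008000²) = 0.01063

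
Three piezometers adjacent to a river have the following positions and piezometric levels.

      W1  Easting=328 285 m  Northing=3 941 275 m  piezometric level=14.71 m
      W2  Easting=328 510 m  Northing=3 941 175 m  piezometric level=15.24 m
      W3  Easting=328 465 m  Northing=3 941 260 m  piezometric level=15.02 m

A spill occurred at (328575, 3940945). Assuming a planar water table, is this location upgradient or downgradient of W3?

Differences from W1: to W2 (Δx, Δy, Δh) = (225, -100, +0.53); to W3 = (180, -15, +0.31).
Determinant of the coordinate differences = 225·(-15) − 180·(-100) = 14625.
∂h/∂x = [(+0.53)·(-15) − (+0.31)·(-100)] / 14625 = +0.001576
∂h/∂y = [225·(+0.31) − 180·(+0.53)] / 14625 = -0.001754
Head at (328575, 3940945) = 14.71 + (+0.001576)·(290) + (-0.001754)·(-330) = 15.75 m.
That is higher than the 15.02 m at W3, so the point is upgradient.

upgradient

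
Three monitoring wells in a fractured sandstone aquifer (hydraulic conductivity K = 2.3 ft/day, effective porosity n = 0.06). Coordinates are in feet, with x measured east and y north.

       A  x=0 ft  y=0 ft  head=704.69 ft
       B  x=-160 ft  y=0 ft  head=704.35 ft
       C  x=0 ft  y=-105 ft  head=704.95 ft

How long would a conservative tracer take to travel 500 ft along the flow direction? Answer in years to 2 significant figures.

∂h/∂x = (704.35 − 704.69) / (-160 − 0) = +0.002125
∂h/∂y = (704.95 − 704.69) / (-105 − 0) = -0.002476
|∇h| = √(0.002125² + -0.002476²) = 0.003263
Seepage velocity v = K·i/n = 2.3 × 0.003263 / 0.06 = 0.1251 ft/day.
t = 500 / 0.1251 = 3997 days = 10.9 years.

11 years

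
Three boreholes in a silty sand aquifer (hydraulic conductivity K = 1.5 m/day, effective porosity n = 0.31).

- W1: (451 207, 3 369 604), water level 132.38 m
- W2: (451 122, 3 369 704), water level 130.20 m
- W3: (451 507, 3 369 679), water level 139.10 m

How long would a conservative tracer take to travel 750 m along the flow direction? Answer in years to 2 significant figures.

Three-point gradient (reference W1): Δ to W2 = (-85, 100, -2.18), Δ to W3 = (300, 75, +6.72).
∂h/∂x = +0.02297, ∂h/∂y = -0.002276 (det = -36375).
|∇h| = √(0.02297² + -0.002276²) = 0.02308
Seepage velocity v = K·i/n = 1.5 × 0.02308 / 0.31 = 0.1117 m/day.
t = 750 / 0.1117 = 6714 days = 18.4 years.

18 years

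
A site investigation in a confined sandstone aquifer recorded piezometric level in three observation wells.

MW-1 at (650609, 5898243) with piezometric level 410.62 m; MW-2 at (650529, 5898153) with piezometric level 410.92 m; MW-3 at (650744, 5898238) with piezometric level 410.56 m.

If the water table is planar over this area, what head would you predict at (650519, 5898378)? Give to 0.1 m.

410.3 m

With h = a·x + b·y + c and MW-1 as origin, the differences give:
  (-80)·a + (-90)·b = +0.30
  135·a + (-5)·b = -0.06
Eliminate b (×(-5) and ×(-90), subtract): 12550·a = -6.900 → a = ∂h/∂x = -0.0005498
Back-substitute: b = ∂h/∂y = -0.002845.
h(650519, 5898378) = 410.62 + (-0.0005498)·(-90) + (-0.002845)·(135) = 410.62 +0.049 -0.384 = 410.285 m.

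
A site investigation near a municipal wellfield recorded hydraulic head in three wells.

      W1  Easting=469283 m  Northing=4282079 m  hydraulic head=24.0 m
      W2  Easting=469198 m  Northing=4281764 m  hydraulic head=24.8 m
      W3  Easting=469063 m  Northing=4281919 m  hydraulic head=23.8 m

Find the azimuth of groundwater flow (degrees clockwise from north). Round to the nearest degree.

315°

With h = a·x + b·y + c and W1 as origin, the differences give:
  (-85)·a + (-315)·b = +0.8
  (-220)·a + (-160)·b = -0.2
Eliminate b (×(-160) and ×(-315), subtract): -55700·a = -191.00 → a = ∂h/∂x = +0.003429
Back-substitute: b = ∂h/∂y = -0.003465.
Flow direction (−∇h) has components (-0.003429 E, +0.003465 N).
Azimuth = atan2(E, N) = atan2(-0.003429, +0.003465) = 315.3° ≈ 315°.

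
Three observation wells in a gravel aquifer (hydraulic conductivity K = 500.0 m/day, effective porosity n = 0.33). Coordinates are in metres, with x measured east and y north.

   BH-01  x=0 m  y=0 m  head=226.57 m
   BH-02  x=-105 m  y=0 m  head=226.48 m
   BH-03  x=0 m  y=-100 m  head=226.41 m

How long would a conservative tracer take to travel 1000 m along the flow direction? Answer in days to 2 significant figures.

360 days

∂h/∂x = (226.48 − 226.57) / (-105 − 0) = +0.0008571
∂h/∂y = (226.41 − 226.57) / (-100 − 0) = +0.001600
|∇h| = √(0.0008571² + 0.001600²) = 0.001815
Seepage velocity v = K·i/n = 500.0 × 0.001815 / 0.33 = 2.75 m/day.
t = 1000 / 2.75 = 363.6 days.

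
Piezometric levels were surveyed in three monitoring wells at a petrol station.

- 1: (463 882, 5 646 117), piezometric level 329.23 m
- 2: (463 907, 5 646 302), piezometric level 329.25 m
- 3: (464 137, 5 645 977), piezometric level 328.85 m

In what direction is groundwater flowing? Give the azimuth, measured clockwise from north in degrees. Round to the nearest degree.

Taking 1 as reference: 2−1 = (25, 185, +0.02); 3−1 = (255, -140, -0.38).
Determinant of the coordinate differences = 25·(-140) − 255·185 = -50675.
∂h/∂x = [(+0.02)·(-140) − (-0.38)·185] / -50675 = -0.001332
∂h/∂y = [25·(-0.38) − 255·(+0.02)] / -50675 = +0.0002881
Flow direction (−∇h) has components (+0.001332 E, -0.0002881 N).
Azimuth = atan2(E, N) = atan2(+0.001332, -0.0002881) = 102.2° ≈ 102°.

102°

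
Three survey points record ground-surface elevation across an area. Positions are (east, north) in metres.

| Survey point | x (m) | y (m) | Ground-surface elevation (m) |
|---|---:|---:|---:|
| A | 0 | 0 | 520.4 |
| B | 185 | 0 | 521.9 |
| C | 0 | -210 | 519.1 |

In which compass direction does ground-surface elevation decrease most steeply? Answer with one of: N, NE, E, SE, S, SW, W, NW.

∂z/∂x = (521.9 − 520.4) / (185 − 0) = +0.008108
∂z/∂y = (519.1 − 520.4) / (-210 − 0) = +0.006190
Steepest decrease is along −∇f = (-0.008108 E, -0.006190 N) → southwest.

SW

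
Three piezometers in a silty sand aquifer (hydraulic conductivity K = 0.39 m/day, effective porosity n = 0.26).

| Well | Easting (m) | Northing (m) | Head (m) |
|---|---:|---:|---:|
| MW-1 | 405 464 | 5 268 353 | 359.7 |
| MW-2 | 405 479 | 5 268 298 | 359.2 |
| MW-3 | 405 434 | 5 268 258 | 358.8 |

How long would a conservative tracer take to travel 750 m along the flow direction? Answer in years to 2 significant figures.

Differences from MW-1: to MW-2 (Δx, Δy, Δh) = (15, -55, -0.5); to MW-3 = (-30, -95, -0.9).
Determinant of the coordinate differences = 15·(-95) − (-30)·(-55) = -3075.
∂h/∂x = [(-0.5)·(-95) − (-0.9)·(-55)] / -3075 = +0.0006504
∂h/∂y = [15·(-0.9) − (-30)·(-0.5)] / -3075 = +0.009268
|∇h| = √(0.0006504² + 0.009268²) = 0.009291
Seepage velocity v = K·i/n = 0.39 × 0.009291 / 0.26 = 0.01394 m/day.
t = 750 / 0.01394 = 5.38e+04 days = 147 years.

150 years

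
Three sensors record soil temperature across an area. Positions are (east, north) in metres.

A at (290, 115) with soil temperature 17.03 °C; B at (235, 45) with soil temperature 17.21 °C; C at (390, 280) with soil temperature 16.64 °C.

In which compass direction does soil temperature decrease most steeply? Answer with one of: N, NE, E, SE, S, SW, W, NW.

NE

Taking A as reference: B−A = (-55, -70, +0.18); C−A = (100, 165, -0.39).
Solve a·Δx + b·Δy = ΔT: det = (-55)·165 − 100·(-70) = -2075.
∂T/∂x = [(+0.18)·165 − (-0.39)·(-70)] / -2075 = -0.001157
∂T/∂y = [(-55)·(-0.39) − 100·(+0.18)] / -2075 = -0.001663
Steepest decrease is along −∇f = (+0.001157 E, +0.001663 N) → northeast.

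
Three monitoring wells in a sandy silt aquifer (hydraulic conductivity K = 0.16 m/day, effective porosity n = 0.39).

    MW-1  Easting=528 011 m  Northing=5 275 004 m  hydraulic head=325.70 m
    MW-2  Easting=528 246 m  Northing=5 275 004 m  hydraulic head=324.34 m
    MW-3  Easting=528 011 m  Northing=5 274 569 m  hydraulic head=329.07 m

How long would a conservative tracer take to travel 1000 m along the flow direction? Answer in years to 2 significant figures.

690 years

∂h/∂x = (324.34 − 325.70) / (528246 − 528011) = -0.005787
∂h/∂y = (329.07 − 325.70) / (5274569 − 5275004) = -0.007747
|∇h| = √(-0.005787² + -0.007747²) = 0.00967
Seepage velocity v = K·i/n = 0.16 × 0.00967 / 0.39 = 0.003967 m/day.
t = 1000 / 0.003967 = 2.521e+05 days = 690 years.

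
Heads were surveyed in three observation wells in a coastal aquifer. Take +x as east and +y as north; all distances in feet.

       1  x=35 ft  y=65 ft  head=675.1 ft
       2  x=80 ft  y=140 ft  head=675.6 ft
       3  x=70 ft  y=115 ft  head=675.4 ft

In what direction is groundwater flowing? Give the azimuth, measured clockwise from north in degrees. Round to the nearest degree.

With h = a·x + b·y + c and 1 as origin, the differences give:
  45·a + 75·b = +0.5
  35·a + 50·b = +0.3
Eliminate b (×50 and ×75, subtract): -375·a = 2.50 → a = ∂h/∂x = -0.006667
Back-substitute: b = ∂h/∂y = +0.01067.
Flow direction (−∇h) has components (+0.006667 E, -0.01067 N).
Azimuth = atan2(E, N) = atan2(+0.006667, -0.01067) = 148.0° ≈ 148°.

148°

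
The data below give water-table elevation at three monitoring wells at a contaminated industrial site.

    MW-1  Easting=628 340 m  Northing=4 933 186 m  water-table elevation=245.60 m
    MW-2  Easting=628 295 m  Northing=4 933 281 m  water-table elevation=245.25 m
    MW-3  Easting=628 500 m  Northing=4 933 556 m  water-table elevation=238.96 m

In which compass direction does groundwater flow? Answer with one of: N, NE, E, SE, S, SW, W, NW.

With h = a·x + b·y + c and MW-1 as origin, the differences give:
  (-45)·a + 95·b = -0.35
  160·a + 370·b = -6.64
Eliminate b (×370 and ×95, subtract): -31850·a = 501.300 → a = ∂h/∂x = -0.01574
Back-substitute: b = ∂h/∂y = -0.01114.
Flow = −∇h = (+0.01574 east, +0.01114 north), which points northeast.

NE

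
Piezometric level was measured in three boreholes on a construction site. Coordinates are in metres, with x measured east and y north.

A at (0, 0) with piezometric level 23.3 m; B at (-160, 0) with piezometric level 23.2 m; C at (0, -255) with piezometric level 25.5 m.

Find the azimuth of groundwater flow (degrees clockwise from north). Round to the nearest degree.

356°

∂h/∂x = (23.2 − 23.3) / (-160 − 0) = +0.0006250
∂h/∂y = (25.5 − 23.3) / (-255 − 0) = -0.008627
Flow direction (−∇h) has components (-0.0006250 E, +0.008627 N).
Azimuth = atan2(E, N) = atan2(-0.0006250, +0.008627) = 355.9° ≈ 356°.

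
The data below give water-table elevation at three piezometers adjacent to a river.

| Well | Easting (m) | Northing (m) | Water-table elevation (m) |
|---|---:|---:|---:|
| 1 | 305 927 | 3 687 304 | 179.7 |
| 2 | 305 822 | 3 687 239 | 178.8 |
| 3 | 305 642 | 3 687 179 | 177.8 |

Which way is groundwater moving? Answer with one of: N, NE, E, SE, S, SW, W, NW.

S

Differences from 1: to 2 (Δx, Δy, Δh) = (-105, -65, -0.9); to 3 = (-285, -125, -1.9).
Determinant of the coordinate differences = (-105)·(-125) − (-285)·(-65) = -5400.
∂h/∂x = [(-0.9)·(-125) − (-1.9)·(-65)] / -5400 = +0.002037
∂h/∂y = [(-105)·(-1.9) − (-285)·(-0.9)] / -5400 = +0.01056
Flow = −∇h = (-0.002037 east, -0.01056 north), which points south.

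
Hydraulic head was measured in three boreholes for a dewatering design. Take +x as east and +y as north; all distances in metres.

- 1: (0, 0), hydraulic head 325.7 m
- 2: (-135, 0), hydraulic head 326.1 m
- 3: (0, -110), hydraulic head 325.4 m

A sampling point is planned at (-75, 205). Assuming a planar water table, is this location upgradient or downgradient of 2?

∂h/∂x = (326.1 − 325.7) / (-135 − 0) = -0.002963
∂h/∂y = (325.4 − 325.7) / (-110 − 0) = +0.002727
Head at (-75, 205) = 325.7 + (-0.002963)·(-75) + (+0.002727)·(205) = 326.48 m.
That is higher than the 326.1 m at 2, so the point is upgradient.

upgradient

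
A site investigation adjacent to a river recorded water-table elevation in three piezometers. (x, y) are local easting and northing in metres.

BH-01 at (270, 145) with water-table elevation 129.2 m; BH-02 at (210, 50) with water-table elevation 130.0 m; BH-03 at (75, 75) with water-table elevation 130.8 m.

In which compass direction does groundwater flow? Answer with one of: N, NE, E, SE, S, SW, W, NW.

Taking BH-01 as reference: BH-02−BH-01 = (-60, -95, +0.8); BH-03−BH-01 = (-195, -70, +1.6).
Determinant of the coordinate differences = (-60)·(-70) − (-195)·(-95) = -14325.
∂h/∂x = [(+0.8)·(-70) − (+1.6)·(-95)] / -14325 = -0.006702
∂h/∂y = [(-60)·(+1.6) − (-195)·(+0.8)] / -14325 = -0.004188
Flow = −∇h = (+0.006702 east, +0.004188 north), which points northeast.

NE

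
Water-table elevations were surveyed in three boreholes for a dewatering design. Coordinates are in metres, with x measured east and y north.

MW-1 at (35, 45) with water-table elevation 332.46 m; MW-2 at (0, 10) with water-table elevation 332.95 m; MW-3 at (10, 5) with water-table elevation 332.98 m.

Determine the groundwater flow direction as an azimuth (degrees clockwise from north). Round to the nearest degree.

013°

Differences from MW-1: to MW-2 (Δx, Δy, Δh) = (-35, -35, +0.49); to MW-3 = (-25, -40, +0.52).
Determinant of the coordinate differences = (-35)·(-40) − (-25)·(-35) = 525.
∂h/∂x = [(+0.49)·(-40) − (+0.52)·(-35)] / 525 = -0.002667
∂h/∂y = [(-35)·(+0.52) − (-25)·(+0.49)] / 525 = -0.01133
Flow direction (−∇h) has components (+0.002667 E, +0.01133 N).
Azimuth = atan2(E, N) = atan2(+0.002667, +0.01133) = 13.2° ≈ 013°.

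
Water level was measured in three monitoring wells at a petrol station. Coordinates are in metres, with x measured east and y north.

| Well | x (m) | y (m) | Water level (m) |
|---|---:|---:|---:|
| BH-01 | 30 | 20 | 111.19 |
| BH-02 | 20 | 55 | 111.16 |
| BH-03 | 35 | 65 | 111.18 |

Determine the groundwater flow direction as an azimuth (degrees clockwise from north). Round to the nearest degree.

284°

With h = a·x + b·y + c and BH-01 as origin, the differences give:
  (-10)·a + 35·b = -0.03
  5·a + 45·b = -0.01
Eliminate b (×45 and ×35, subtract): -625·a = -1.000 → a = ∂h/∂x = +0.001600
Back-substitute: b = ∂h/∂y = -0.0004000.
Flow direction (−∇h) has components (-0.001600 E, +0.0004000 N).
Azimuth = atan2(E, N) = atan2(-0.001600, +0.0004000) = 284.0° ≈ 284°.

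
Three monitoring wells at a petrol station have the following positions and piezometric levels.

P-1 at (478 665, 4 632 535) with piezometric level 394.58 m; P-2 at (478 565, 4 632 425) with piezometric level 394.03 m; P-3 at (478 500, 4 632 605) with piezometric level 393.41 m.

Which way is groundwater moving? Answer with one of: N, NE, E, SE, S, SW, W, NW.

W

Taking P-1 as reference: P-2−P-1 = (-100, -110, -0.55); P-3−P-1 = (-165, 70, -1.17).
Solve a·Δx + b·Δy = Δh: det = (-100)·70 − (-165)·(-110) = -25150.
∂h/∂x = [(-0.55)·70 − (-1.17)·(-110)] / -25150 = +0.006648
∂h/∂y = [(-100)·(-1.17) − (-165)·(-0.55)] / -25150 = -0.001044
Flow = −∇h = (-0.006648 east, +0.001044 north), which points west.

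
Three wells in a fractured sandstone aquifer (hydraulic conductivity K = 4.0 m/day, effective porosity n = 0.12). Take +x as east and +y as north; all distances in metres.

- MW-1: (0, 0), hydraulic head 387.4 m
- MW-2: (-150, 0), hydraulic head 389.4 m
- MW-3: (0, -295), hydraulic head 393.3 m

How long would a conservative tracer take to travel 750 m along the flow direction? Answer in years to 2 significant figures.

2.6 years

∂h/∂x = (389.4 − 387.4) / (-150 − 0) = -0.01333
∂h/∂y = (393.3 − 387.4) / (-295 − 0) = -0.02000
|∇h| = √(-0.01333² + -0.02000²) = 0.02404
Seepage velocity v = K·i/n = 4.0 × 0.02404 / 0.12 = 0.8013 m/day.
t = 750 / 0.8013 = 936 days = 2.56 years.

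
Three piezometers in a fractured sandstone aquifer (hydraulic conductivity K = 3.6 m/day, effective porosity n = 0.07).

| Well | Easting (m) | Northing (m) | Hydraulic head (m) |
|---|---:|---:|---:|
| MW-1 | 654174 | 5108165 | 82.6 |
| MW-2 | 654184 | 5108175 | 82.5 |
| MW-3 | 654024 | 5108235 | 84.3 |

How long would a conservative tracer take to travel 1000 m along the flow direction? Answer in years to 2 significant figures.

Differences from MW-1: to MW-2 (Δx, Δy, Δh) = (10, 10, -0.1); to MW-3 = (-150, 70, +1.7).
Determinant of the coordinate differences = 10·70 − (-150)·10 = 2200.
∂h/∂x = [(-0.1)·70 − (+1.7)·10] / 2200 = -0.01091
∂h/∂y = [10·(+1.7) − (-150)·(-0.1)] / 2200 = +0.0009091
|∇h| = √(-0.01091² + 0.0009091²) = 0.01095
Seepage velocity v = K·i/n = 3.6 × 0.01095 / 0.07 = 0.5631 m/day.
t = 1000 / 0.5631 = 1776 days = 4.86 years.

4.9 years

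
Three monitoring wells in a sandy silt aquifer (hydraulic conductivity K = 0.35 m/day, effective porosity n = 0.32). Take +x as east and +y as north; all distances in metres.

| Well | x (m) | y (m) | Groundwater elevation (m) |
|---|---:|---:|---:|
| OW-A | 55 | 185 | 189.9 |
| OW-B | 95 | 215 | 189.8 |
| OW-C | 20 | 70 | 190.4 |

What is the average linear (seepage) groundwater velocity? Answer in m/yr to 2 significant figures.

Taking OW-A as reference: OW-B−OW-A = (40, 30, -0.1); OW-C−OW-A = (-35, -115, +0.5).
Solve a·Δx + b·Δy = Δh: det = 40·(-115) − (-35)·30 = -3550.
∂h/∂x = [(-0.1)·(-115) − (+0.5)·30] / -3550 = +0.0009859
∂h/∂y = [40·(+0.5) − (-35)·(-0.1)] / -3550 = -0.004648
|∇h| = √(0.0009859² + -0.004648²) = 0.004751
Seepage velocity v = K·i/n = 0.35 × 0.004751 / 0.32 = 0.005196 m/day = 1.898 m/yr.

1.9 m/yr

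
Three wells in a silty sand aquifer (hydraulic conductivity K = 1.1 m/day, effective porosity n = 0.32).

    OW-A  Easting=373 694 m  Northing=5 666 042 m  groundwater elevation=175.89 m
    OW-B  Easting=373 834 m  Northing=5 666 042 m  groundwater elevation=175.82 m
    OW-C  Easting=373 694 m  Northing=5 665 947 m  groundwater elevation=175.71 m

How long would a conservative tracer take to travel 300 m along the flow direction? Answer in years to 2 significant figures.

∂h/∂x = (175.82 − 175.89) / (373834 − 373694) = -0.0005000
∂h/∂y = (175.71 − 175.89) / (5665947 − 5666042) = +0.001895
|∇h| = √(-0.0005000² + 0.001895²) = 0.00196
Seepage velocity v = K·i/n = 1.1 × 0.00196 / 0.32 = 0.006737 m/day.
t = 300 / 0.006737 = 4.453e+04 days = 122 years.

120 years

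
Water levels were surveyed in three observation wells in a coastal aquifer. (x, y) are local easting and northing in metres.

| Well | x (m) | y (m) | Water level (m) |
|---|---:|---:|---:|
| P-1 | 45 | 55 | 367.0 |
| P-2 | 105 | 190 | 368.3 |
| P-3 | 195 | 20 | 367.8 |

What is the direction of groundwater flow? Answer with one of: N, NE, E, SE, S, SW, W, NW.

SW

With h = a·x + b·y + c and P-1 as origin, the differences give:
  60·a + 135·b = +1.3
  150·a + (-35)·b = +0.8
Eliminate b (×(-35) and ×135, subtract): -22350·a = -153.50 → a = ∂h/∂x = +0.006868
Back-substitute: b = ∂h/∂y = +0.006577.
Flow = −∇h = (-0.006868 east, -0.006577 north), which points southwest.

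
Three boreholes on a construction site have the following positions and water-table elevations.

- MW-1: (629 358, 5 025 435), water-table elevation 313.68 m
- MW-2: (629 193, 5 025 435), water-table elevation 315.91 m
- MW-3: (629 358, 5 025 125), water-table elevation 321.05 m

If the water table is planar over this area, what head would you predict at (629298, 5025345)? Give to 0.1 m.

316.6 m

∂h/∂x = (315.91 − 313.68) / (629193 − 629358) = -0.01352
∂h/∂y = (321.05 − 313.68) / (5025125 − 5025435) = -0.02377
h(629298, 5025345) = 313.68 + (-0.01352)·(-60) + (-0.02377)·(-90) = 313.68 +0.811 +2.140 = 316.631 m.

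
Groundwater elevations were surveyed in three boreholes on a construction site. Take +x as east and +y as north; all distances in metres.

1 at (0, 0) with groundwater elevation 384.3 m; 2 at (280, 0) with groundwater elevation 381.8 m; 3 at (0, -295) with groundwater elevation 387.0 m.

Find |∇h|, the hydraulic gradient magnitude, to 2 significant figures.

0.013

∂h/∂x = (381.8 − 384.3) / (280 − 0) = -0.008929
∂h/∂y = (387.0 − 384.3) / (-295 − 0) = -0.009153
|∇h| = √(-0.008929² + -0.009153²) = 0.01279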